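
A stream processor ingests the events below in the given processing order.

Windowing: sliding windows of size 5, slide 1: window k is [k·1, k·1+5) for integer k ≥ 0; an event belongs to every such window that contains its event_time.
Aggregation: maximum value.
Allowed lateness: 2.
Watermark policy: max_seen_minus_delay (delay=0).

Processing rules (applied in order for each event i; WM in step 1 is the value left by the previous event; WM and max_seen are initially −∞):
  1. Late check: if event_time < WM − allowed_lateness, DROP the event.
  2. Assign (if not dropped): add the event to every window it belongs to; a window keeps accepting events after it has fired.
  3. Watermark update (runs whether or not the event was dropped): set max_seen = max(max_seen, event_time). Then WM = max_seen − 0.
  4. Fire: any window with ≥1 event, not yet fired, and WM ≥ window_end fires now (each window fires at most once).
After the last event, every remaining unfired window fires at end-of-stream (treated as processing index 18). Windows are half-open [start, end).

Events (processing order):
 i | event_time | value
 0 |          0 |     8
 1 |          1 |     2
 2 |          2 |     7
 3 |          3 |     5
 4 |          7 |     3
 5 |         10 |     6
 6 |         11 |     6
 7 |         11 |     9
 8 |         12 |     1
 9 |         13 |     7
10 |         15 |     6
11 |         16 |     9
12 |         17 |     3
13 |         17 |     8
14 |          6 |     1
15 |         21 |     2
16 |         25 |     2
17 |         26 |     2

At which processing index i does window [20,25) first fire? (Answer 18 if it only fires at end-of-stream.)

i=0 t=0 v=8: → [0,5); WM=0
i=1 t=1 v=2: → [1,6),[0,5); WM=1
i=2 t=2 v=7: → [2,7),[1,6),[0,5); WM=2
i=3 t=3 v=5: → [3,8),[2,7),[1,6),[0,5); WM=3
i=4 t=7 v=3: → [7,12),[6,11),[5,10),[4,9),[3,8); WM=7; [0,5) fires=8 [1,6) fires=7 [2,7) fires=7
i=5 t=10 v=6: → [10,15),[9,14),[8,13),[7,12),[6,11); WM=10; [3,8) fires=5 [4,9) fires=3 [5,10) fires=3
i=6 t=11 v=6: → [11,16),[10,15),[9,14),[8,13),[7,12); WM=11; [6,11) fires=6
i=7 t=11 v=9: → [11,16),[10,15),[9,14),[8,13),[7,12); WM=11
i=8 t=12 v=1: → [12,17),[11,16),[10,15),[9,14),[8,13); WM=12; [7,12) fires=9
i=9 t=13 v=7: → [13,18),[12,17),[11,16),[10,15),[9,14); WM=13; [8,13) fires=9
i=10 t=15 v=6: → [15,20),[14,19),[13,18),[12,17),[11,16); WM=15; [9,14) fires=9 [10,15) fires=9
i=11 t=16 v=9: → [16,21),[15,20),[14,19),[13,18),[12,17); WM=16; [11,16) fires=9
i=12 t=17 v=3: → [17,22),[16,21),[15,20),[14,19),[13,18); WM=17; [12,17) fires=9
i=13 t=17 v=8: → [17,22),[16,21),[15,20),[14,19),[13,18); WM=17
i=14 t=6 v=1: DROP (t<17-2); WM=17
i=15 t=21 v=2: → [21,26),[20,25),[19,24),[18,23),[17,22); WM=21; [13,18) fires=9 [14,19) fires=9 [15,20) fires=9 [16,21) fires=9
i=16 t=25 v=2: → [25,30),[24,29),[23,28),[22,27),[21,26); WM=25; [17,22) fires=8 [18,23) fires=2 [19,24) fires=2 [20,25) fires=2
i=17 t=26 v=2: → [26,31),[25,30),[24,29),[23,28),[22,27); WM=26; [21,26) fires=2

16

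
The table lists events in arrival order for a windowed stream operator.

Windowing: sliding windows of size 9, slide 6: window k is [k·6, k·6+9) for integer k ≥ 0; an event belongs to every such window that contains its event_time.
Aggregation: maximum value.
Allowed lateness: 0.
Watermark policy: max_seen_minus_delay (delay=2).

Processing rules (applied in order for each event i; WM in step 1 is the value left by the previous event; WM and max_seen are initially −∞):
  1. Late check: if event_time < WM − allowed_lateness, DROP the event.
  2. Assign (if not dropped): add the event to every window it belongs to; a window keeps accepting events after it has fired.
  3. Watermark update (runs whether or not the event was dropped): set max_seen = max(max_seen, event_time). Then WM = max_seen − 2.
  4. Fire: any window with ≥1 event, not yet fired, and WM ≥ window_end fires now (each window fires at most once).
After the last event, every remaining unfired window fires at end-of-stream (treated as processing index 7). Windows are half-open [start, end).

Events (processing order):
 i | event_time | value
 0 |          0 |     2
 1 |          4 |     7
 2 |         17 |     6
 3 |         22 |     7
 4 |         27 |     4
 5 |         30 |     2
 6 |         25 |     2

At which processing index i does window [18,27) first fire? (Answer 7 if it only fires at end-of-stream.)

5

i=0 t=0 v=2: → [0,9); WM=-2
i=1 t=4 v=7: → [0,9); WM=2
i=2 t=17 v=6: → [12,21); WM=15; [0,9) fires=7
i=3 t=22 v=7: → [18,27); WM=20
i=4 t=27 v=4: → [24,33); WM=25; [12,21) fires=6
i=5 t=30 v=2: → [30,39),[24,33); WM=28; [18,27) fires=7
i=6 t=25 v=2: DROP (t<28-0); WM=28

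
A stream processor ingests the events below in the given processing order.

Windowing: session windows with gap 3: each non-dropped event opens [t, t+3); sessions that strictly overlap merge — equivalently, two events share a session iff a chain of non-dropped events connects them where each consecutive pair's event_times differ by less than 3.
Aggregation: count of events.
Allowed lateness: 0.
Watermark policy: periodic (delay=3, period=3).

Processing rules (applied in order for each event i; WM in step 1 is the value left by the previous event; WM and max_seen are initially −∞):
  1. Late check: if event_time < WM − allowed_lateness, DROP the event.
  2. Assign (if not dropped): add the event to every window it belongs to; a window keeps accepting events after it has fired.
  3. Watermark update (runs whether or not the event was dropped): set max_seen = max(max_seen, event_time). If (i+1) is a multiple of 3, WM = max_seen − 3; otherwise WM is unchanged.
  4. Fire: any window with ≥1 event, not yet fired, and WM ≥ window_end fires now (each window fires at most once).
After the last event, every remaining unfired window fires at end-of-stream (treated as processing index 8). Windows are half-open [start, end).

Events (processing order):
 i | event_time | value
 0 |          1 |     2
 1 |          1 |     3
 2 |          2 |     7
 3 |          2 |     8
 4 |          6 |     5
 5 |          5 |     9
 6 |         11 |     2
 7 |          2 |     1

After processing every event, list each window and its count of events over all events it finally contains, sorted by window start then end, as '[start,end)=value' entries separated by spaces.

[1,5)=4 [5,9)=2 [11,14)=1

i=0 t=1 v=2: → [1,4); WM=−∞
i=1 t=1 v=3: → [1,4); WM=−∞
i=2 t=2 v=7: → [1,5); WM=-1
i=3 t=2 v=8: → [1,5); WM=-1
i=4 t=6 v=5: → [6,9); WM=-1
i=5 t=5 v=9: → [5,9); WM=3
i=6 t=11 v=2: → [11,14); WM=3
i=7 t=2 v=1: DROP (t<3-0); WM=3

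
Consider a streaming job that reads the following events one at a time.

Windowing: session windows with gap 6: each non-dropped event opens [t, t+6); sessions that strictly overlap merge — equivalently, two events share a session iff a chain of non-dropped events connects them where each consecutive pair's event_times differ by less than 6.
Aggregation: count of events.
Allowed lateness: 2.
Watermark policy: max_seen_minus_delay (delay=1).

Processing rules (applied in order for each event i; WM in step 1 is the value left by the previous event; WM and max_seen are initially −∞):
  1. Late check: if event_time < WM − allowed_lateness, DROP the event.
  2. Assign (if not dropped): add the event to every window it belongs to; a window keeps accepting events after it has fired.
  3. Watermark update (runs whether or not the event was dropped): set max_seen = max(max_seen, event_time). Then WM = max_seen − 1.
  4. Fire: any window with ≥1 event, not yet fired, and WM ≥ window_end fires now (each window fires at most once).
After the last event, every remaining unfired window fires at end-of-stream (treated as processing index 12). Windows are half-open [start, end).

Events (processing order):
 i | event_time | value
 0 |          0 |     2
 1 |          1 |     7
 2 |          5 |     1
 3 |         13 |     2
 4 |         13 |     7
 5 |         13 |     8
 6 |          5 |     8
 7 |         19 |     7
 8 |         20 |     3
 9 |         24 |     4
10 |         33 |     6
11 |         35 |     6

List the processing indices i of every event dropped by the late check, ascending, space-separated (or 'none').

i=0 t=0 v=2: → [0,6); WM=-1
i=1 t=1 v=7: → [0,7); WM=0
i=2 t=5 v=1: → [0,11); WM=4
i=3 t=13 v=2: → [13,19); WM=12
i=4 t=13 v=7: → [13,19); WM=12
i=5 t=13 v=8: → [13,19); WM=12
i=6 t=5 v=8: DROP (t<12-2); WM=12
i=7 t=19 v=7: → [19,25); WM=18
i=8 t=20 v=3: → [19,26); WM=19
i=9 t=24 v=4: → [19,30); WM=23
i=10 t=33 v=6: → [33,39); WM=32
i=11 t=35 v=6: → [33,41); WM=34

6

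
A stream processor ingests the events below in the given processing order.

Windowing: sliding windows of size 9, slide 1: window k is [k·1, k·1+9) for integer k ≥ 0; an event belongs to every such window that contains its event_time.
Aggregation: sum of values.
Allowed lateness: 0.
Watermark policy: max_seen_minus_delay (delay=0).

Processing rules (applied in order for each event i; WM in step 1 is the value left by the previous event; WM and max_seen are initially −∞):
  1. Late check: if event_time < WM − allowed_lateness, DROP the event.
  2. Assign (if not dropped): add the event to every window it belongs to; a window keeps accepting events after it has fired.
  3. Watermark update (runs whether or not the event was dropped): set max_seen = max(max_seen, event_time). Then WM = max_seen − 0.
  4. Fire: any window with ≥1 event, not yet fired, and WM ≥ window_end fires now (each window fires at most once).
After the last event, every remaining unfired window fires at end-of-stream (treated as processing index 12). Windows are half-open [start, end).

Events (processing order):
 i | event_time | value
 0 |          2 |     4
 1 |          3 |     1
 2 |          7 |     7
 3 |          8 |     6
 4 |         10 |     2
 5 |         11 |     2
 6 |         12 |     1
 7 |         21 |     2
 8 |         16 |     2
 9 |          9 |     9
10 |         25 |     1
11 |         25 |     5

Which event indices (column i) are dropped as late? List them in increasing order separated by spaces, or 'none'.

i=0 t=2 v=4: → [2,11),[1,10),[0,9); WM=2
i=1 t=3 v=1: → [3,12),[2,11),[1,10),[0,9); WM=3
i=2 t=7 v=7: → [7,16),[6,15),[5,14),[4,13),[3,12),[2,11),[1,10),[0,9); WM=7
i=3 t=8 v=6: → [8,17),[7,16),[6,15),[5,14),[4,13),[3,12),[2,11),[1,10),[0,9); WM=8
i=4 t=10 v=2: → [10,19),[9,18),[8,17),[7,16),[6,15),[5,14),[4,13),[3,12),[2,11); WM=10; [0,9) fires=18 [1,10) fires=18
i=5 t=11 v=2: → [11,20),[10,19),[9,18),[8,17),[7,16),[6,15),[5,14),[4,13),[3,12); WM=11; [2,11) fires=20
i=6 t=12 v=1: → [12,21),[11,20),[10,19),[9,18),[8,17),[7,16),[6,15),[5,14),[4,13); WM=12; [3,12) fires=18
i=7 t=21 v=2: → [21,30),[20,29),[19,28),[18,27),[17,26),[16,25),[15,24),[14,23),[13,22); WM=21; [4,13) fires=18 [5,14) fires=18 [6,15) fires=18 [7,16) fires=18 [8,17) fires=11 [9,18) fires=5 [10,19) fires=5 [11,20) fires=3 [12,21) fires=1
i=8 t=16 v=2: DROP (t<21-0); WM=21
i=9 t=9 v=9: DROP (t<21-0); WM=21
i=10 t=25 v=1: → [25,34),[24,33),[23,32),[22,31),[21,30),[20,29),[19,28),[18,27),[17,26); WM=25; [13,22) fires=2 [14,23) fires=2 [15,24) fires=2 [16,25) fires=2
i=11 t=25 v=5: → [25,34),[24,33),[23,32),[22,31),[21,30),[20,29),[19,28),[18,27),[17,26); WM=25

8 9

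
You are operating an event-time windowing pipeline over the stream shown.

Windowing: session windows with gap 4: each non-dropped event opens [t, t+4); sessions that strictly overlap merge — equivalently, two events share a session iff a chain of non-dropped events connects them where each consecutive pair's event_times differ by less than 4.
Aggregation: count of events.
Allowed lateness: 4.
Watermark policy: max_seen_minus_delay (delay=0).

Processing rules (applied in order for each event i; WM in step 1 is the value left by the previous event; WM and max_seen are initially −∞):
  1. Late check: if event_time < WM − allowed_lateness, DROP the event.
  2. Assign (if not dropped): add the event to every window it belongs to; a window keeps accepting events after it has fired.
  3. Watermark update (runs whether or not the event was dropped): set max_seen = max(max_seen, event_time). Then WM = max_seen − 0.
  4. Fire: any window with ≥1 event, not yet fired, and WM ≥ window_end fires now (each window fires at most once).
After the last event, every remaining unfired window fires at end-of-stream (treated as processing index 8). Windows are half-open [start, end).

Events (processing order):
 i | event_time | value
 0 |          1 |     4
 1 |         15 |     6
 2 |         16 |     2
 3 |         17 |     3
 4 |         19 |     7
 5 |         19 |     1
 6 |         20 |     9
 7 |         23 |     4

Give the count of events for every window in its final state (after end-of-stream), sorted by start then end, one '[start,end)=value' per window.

[1,5)=1 [15,27)=7

i=0 t=1 v=4: → [1,5); WM=1
i=1 t=15 v=6: → [15,19); WM=15
i=2 t=16 v=2: → [15,20); WM=16
i=3 t=17 v=3: → [15,21); WM=17
i=4 t=19 v=7: → [15,23); WM=19
i=5 t=19 v=1: → [15,23); WM=19
i=6 t=20 v=9: → [15,24); WM=20
i=7 t=23 v=4: → [15,27); WM=23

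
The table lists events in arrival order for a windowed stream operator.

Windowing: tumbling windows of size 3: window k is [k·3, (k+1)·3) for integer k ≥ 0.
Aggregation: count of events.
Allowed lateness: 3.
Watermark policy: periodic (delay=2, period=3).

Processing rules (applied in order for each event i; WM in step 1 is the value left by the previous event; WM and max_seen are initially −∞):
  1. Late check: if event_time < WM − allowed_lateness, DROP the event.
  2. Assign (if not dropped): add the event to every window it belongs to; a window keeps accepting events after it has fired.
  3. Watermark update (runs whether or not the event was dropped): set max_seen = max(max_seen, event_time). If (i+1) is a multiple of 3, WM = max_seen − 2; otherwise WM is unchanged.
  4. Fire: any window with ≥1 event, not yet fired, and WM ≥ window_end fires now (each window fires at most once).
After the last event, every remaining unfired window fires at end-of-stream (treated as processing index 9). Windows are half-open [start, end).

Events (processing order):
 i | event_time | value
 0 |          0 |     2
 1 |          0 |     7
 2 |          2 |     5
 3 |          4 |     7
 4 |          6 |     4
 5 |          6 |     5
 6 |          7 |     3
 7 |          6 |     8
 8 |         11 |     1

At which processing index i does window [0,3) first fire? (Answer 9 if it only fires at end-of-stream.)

5

i=0 t=0 v=2: → [0,3); WM=−∞
i=1 t=0 v=7: → [0,3); WM=−∞
i=2 t=2 v=5: → [0,3); WM=0
i=3 t=4 v=7: → [3,6); WM=0
i=4 t=6 v=4: → [6,9); WM=0
i=5 t=6 v=5: → [6,9); WM=4; [0,3) fires=3
i=6 t=7 v=3: → [6,9); WM=4
i=7 t=6 v=8: → [6,9); WM=4
i=8 t=11 v=1: → [9,12); WM=9; [3,6) fires=1 [6,9) fires=4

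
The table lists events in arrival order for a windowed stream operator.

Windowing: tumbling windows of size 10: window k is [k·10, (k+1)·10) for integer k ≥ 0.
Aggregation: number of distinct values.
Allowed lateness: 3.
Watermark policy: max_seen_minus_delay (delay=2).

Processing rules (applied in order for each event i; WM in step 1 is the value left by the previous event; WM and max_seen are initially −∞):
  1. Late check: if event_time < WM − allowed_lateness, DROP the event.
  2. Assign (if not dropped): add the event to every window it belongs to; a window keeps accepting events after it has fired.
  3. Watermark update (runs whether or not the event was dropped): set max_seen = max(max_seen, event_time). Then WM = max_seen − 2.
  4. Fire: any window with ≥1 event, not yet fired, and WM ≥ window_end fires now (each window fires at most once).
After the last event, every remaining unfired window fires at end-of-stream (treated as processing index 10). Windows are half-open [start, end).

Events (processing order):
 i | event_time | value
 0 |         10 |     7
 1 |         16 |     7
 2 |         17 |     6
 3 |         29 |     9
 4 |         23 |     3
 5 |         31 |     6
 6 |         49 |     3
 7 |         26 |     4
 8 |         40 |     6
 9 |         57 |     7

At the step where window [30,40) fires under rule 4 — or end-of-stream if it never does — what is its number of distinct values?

1

i=0 t=10 v=7: → [10,20); WM=8
i=1 t=16 v=7: → [10,20); WM=14
i=2 t=17 v=6: → [10,20); WM=15
i=3 t=29 v=9: → [20,30); WM=27; [10,20) fires=2
i=4 t=23 v=3: DROP (t<27-3); WM=27
i=5 t=31 v=6: → [30,40); WM=29
i=6 t=49 v=3: → [40,50); WM=47; [20,30) fires=1 [30,40) fires=1
i=7 t=26 v=4: DROP (t<47-3); WM=47
i=8 t=40 v=6: DROP (t<47-3); WM=47
i=9 t=57 v=7: → [50,60); WM=55; [40,50) fires=1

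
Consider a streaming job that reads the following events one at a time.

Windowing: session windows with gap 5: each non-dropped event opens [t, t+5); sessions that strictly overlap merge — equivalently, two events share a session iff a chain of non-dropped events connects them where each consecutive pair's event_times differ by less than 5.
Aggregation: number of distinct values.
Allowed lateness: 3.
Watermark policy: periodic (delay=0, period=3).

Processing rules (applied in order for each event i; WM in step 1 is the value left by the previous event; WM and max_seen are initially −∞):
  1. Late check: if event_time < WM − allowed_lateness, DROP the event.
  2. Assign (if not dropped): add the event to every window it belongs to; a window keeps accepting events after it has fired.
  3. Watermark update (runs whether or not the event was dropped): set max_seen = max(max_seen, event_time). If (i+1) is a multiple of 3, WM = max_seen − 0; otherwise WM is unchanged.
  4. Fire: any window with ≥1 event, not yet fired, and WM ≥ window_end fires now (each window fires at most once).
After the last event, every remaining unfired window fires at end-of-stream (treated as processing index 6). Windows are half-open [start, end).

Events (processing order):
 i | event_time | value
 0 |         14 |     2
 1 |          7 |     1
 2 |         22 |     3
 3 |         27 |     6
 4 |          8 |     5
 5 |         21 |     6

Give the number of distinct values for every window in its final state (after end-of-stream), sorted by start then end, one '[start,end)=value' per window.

i=0 t=14 v=2: → [14,19); WM=−∞
i=1 t=7 v=1: → [7,12); WM=−∞
i=2 t=22 v=3: → [22,27); WM=22
i=3 t=27 v=6: → [27,32); WM=22
i=4 t=8 v=5: DROP (t<22-3); WM=22
i=5 t=21 v=6: → [21,27); WM=27

[7,12)=1 [14,19)=1 [21,27)=2 [27,32)=1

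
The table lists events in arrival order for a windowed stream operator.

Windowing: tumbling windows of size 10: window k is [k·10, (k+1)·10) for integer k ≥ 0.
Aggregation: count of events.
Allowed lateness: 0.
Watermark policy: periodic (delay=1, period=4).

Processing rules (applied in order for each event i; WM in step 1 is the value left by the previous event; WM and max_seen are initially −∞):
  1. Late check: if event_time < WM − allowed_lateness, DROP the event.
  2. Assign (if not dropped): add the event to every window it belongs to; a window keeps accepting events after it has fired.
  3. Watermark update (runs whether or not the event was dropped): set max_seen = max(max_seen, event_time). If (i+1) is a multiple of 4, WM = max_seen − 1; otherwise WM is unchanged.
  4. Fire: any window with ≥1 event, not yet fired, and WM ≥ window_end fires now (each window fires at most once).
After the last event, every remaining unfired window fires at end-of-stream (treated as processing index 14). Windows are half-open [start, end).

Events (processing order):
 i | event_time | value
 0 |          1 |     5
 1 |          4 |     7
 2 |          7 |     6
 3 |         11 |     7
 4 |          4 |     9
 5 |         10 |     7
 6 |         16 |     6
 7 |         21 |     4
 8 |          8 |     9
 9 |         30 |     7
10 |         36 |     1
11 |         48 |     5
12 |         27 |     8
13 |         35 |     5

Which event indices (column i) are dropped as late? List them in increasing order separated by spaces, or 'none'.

i=0 t=1 v=5: → [0,10); WM=−∞
i=1 t=4 v=7: → [0,10); WM=−∞
i=2 t=7 v=6: → [0,10); WM=−∞
i=3 t=11 v=7: → [10,20); WM=10; [0,10) fires=3
i=4 t=4 v=9: DROP (t<10-0); WM=10
i=5 t=10 v=7: → [10,20); WM=10
i=6 t=16 v=6: → [10,20); WM=10
i=7 t=21 v=4: → [20,30); WM=20; [10,20) fires=3
i=8 t=8 v=9: DROP (t<20-0); WM=20
i=9 t=30 v=7: → [30,40); WM=20
i=10 t=36 v=1: → [30,40); WM=20
i=11 t=48 v=5: → [40,50); WM=47; [20,30) fires=1 [30,40) fires=2
i=12 t=27 v=8: DROP (t<47-0); WM=47
i=13 t=35 v=5: DROP (t<47-0); WM=47

4 8 12 13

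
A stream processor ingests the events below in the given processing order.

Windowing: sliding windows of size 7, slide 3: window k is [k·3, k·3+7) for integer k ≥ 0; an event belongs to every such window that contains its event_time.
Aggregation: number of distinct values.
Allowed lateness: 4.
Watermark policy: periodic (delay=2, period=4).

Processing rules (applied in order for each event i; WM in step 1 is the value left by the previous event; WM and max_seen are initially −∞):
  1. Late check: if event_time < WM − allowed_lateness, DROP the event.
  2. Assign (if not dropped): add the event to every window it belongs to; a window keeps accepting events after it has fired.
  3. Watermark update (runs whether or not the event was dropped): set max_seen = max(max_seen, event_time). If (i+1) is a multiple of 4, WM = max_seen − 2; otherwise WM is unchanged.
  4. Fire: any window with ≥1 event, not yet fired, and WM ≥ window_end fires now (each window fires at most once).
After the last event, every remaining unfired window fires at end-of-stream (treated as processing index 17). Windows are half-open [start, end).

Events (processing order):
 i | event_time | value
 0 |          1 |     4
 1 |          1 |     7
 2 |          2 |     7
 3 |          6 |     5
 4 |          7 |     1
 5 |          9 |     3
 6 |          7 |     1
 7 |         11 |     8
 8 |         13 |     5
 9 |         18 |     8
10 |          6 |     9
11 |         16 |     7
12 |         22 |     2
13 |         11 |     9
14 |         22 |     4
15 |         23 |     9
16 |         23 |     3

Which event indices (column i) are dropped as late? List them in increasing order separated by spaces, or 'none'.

i=0 t=1 v=4: → [0,7); WM=−∞
i=1 t=1 v=7: → [0,7); WM=−∞
i=2 t=2 v=7: → [0,7); WM=−∞
i=3 t=6 v=5: → [6,13),[3,10),[0,7); WM=4
i=4 t=7 v=1: → [6,13),[3,10); WM=4
i=5 t=9 v=3: → [9,16),[6,13),[3,10); WM=4
i=6 t=7 v=1: → [6,13),[3,10); WM=4
i=7 t=11 v=8: → [9,16),[6,13); WM=9; [0,7) fires=3
i=8 t=13 v=5: → [12,19),[9,16); WM=9
i=9 t=18 v=8: → [18,25),[15,22),[12,19); WM=9
i=10 t=6 v=9: → [6,13),[3,10),[0,7); WM=9
i=11 t=16 v=7: → [15,22),[12,19); WM=16; [3,10) fires=4 [6,13) fires=5 [9,16) fires=3
i=12 t=22 v=2: → [21,28),[18,25); WM=16
i=13 t=11 v=9: DROP (t<16-4); WM=16
i=14 t=22 v=4: → [21,28),[18,25); WM=16
i=15 t=23 v=9: → [21,28),[18,25); WM=21; [12,19) fires=3
i=16 t=23 v=3: → [21,28),[18,25); WM=21

13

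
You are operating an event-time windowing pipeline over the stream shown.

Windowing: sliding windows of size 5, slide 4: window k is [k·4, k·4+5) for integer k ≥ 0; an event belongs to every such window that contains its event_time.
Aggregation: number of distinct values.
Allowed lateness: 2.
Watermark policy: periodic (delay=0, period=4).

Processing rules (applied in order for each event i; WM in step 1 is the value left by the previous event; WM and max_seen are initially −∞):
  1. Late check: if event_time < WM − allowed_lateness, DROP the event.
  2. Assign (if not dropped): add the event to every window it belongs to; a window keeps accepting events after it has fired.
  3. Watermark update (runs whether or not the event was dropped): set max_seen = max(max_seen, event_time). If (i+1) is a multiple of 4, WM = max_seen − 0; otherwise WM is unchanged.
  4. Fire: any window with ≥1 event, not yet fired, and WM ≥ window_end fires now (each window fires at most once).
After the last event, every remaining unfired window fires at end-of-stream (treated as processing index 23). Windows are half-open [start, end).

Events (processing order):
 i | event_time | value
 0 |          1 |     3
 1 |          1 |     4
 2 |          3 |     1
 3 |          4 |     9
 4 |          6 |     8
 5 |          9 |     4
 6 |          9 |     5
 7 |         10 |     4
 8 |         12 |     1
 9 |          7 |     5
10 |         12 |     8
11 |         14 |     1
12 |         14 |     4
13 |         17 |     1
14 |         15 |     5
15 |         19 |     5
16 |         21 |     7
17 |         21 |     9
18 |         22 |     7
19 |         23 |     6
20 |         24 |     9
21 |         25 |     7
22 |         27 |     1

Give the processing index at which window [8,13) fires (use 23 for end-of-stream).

11

i=0 t=1 v=3: → [0,5); WM=−∞
i=1 t=1 v=4: → [0,5); WM=−∞
i=2 t=3 v=1: → [0,5); WM=−∞
i=3 t=4 v=9: → [4,9),[0,5); WM=4
i=4 t=6 v=8: → [4,9); WM=4
i=5 t=9 v=4: → [8,13); WM=4
i=6 t=9 v=5: → [8,13); WM=4
i=7 t=10 v=4: → [8,13); WM=10; [0,5) fires=4 [4,9) fires=2
i=8 t=12 v=1: → [12,17),[8,13); WM=10
i=9 t=7 v=5: DROP (t<10-2); WM=10
i=10 t=12 v=8: → [12,17),[8,13); WM=10
i=11 t=14 v=1: → [12,17); WM=14; [8,13) fires=4
i=12 t=14 v=4: → [12,17); WM=14
i=13 t=17 v=1: → [16,21); WM=14
i=14 t=15 v=5: → [12,17); WM=14
i=15 t=19 v=5: → [16,21); WM=19; [12,17) fires=4
i=16 t=21 v=7: → [20,25); WM=19
i=17 t=21 v=9: → [20,25); WM=19
i=18 t=22 v=7: → [20,25); WM=19
i=19 t=23 v=6: → [20,25); WM=23; [16,21) fires=2
i=20 t=24 v=9: → [24,29),[20,25); WM=23
i=21 t=25 v=7: → [24,29); WM=23
i=22 t=27 v=1: → [24,29); WM=23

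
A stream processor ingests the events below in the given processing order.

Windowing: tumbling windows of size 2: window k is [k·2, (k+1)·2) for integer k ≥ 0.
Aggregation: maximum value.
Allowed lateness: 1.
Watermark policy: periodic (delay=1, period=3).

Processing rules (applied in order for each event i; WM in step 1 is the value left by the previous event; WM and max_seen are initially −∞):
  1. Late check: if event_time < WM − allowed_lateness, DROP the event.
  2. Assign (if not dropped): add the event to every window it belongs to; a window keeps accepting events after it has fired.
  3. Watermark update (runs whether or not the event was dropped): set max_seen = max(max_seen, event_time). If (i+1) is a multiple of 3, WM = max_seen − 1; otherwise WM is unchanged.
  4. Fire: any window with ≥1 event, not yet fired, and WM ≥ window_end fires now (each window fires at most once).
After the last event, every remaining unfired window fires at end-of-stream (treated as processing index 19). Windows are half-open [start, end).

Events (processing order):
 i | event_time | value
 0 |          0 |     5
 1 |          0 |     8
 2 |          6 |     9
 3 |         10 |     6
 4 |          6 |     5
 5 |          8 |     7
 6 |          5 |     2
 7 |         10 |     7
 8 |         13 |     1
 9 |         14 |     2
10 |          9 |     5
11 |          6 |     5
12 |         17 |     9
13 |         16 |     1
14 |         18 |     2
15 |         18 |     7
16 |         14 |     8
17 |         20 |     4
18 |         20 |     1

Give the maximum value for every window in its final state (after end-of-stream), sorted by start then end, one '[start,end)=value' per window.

[0,2)=8 [6,8)=9 [8,10)=7 [10,12)=7 [12,14)=1 [14,16)=2 [16,18)=9 [18,20)=7 [20,22)=4

i=0 t=0 v=5: → [0,2); WM=−∞
i=1 t=0 v=8: → [0,2); WM=−∞
i=2 t=6 v=9: → [6,8); WM=5; [0,2) fires=8
i=3 t=10 v=6: → [10,12); WM=5
i=4 t=6 v=5: → [6,8); WM=5
i=5 t=8 v=7: → [8,10); WM=9; [6,8) fires=9
i=6 t=5 v=2: DROP (t<9-1); WM=9
i=7 t=10 v=7: → [10,12); WM=9
i=8 t=13 v=1: → [12,14); WM=12; [8,10) fires=7 [10,12) fires=7
i=9 t=14 v=2: → [14,16); WM=12
i=10 t=9 v=5: DROP (t<12-1); WM=12
i=11 t=6 v=5: DROP (t<12-1); WM=13
i=12 t=17 v=9: → [16,18); WM=13
i=13 t=16 v=1: → [16,18); WM=13
i=14 t=18 v=2: → [18,20); WM=17; [12,14) fires=1 [14,16) fires=2
i=15 t=18 v=7: → [18,20); WM=17
i=16 t=14 v=8: DROP (t<17-1); WM=17
i=17 t=20 v=4: → [20,22); WM=19; [16,18) fires=9
i=18 t=20 v=1: → [20,22); WM=19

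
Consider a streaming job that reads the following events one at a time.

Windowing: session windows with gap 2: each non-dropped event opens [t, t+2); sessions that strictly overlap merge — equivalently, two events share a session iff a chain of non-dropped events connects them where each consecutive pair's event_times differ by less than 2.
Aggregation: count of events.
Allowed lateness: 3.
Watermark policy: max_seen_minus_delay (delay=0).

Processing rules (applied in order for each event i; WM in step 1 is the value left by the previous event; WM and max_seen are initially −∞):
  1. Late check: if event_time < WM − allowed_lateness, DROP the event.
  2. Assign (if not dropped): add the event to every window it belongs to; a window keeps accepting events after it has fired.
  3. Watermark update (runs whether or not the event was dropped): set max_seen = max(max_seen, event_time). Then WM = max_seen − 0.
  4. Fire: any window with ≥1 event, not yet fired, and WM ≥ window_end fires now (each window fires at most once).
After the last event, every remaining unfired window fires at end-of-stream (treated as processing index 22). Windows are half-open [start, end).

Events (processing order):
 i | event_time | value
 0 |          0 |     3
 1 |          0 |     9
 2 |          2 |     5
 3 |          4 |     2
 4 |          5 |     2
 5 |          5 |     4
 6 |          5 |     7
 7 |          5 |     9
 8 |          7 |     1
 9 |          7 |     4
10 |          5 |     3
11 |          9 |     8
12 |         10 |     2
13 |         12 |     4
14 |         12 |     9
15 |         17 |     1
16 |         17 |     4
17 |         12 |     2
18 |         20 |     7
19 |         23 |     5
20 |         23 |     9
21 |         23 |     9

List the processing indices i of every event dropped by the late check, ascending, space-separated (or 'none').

i=0 t=0 v=3: → [0,2); WM=0
i=1 t=0 v=9: → [0,2); WM=0
i=2 t=2 v=5: → [2,4); WM=2
i=3 t=4 v=2: → [4,6); WM=4
i=4 t=5 v=2: → [4,7); WM=5
i=5 t=5 v=4: → [4,7); WM=5
i=6 t=5 v=7: → [4,7); WM=5
i=7 t=5 v=9: → [4,7); WM=5
i=8 t=7 v=1: → [7,9); WM=7
i=9 t=7 v=4: → [7,9); WM=7
i=10 t=5 v=3: → [4,7); WM=7
i=11 t=9 v=8: → [9,11); WM=9
i=12 t=10 v=2: → [9,12); WM=10
i=13 t=12 v=4: → [12,14); WM=12
i=14 t=12 v=9: → [12,14); WM=12
i=15 t=17 v=1: → [17,19); WM=17
i=16 t=17 v=4: → [17,19); WM=17
i=17 t=12 v=2: DROP (t<17-3); WM=17
i=18 t=20 v=7: → [20,22); WM=20
i=19 t=23 v=5: → [23,25); WM=23
i=20 t=23 v=9: → [23,25); WM=23
i=21 t=23 v=9: → [23,25); WM=23

17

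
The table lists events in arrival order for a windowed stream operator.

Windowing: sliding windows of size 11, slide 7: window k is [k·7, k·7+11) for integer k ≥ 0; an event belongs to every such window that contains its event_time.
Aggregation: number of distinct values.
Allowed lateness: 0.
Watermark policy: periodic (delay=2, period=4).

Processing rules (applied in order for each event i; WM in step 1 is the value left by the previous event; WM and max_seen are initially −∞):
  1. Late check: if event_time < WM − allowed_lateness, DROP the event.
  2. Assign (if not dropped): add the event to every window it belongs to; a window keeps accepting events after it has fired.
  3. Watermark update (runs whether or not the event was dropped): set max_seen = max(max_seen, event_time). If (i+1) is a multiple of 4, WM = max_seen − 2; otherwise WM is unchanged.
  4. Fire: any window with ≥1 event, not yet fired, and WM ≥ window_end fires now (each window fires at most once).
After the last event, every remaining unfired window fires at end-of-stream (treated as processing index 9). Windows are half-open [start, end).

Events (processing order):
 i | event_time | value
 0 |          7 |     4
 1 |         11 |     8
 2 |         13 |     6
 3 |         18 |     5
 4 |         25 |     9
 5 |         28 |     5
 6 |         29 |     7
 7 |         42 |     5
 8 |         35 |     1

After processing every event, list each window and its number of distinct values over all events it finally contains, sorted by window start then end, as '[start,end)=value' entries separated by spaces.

i=0 t=7 v=4: → [7,18),[0,11); WM=−∞
i=1 t=11 v=8: → [7,18); WM=−∞
i=2 t=13 v=6: → [7,18); WM=−∞
i=3 t=18 v=5: → [14,25); WM=16; [0,11) fires=1
i=4 t=25 v=9: → [21,32); WM=16
i=5 t=28 v=5: → [28,39),[21,32); WM=16
i=6 t=29 v=7: → [28,39),[21,32); WM=16
i=7 t=42 v=5: → [42,53),[35,46); WM=40; [7,18) fires=3 [14,25) fires=1 [21,32) fires=3 [28,39) fires=2
i=8 t=35 v=1: DROP (t<40-0); WM=40

[0,11)=1 [7,18)=3 [14,25)=1 [21,32)=3 [28,39)=2 [35,46)=1 [42,53)=1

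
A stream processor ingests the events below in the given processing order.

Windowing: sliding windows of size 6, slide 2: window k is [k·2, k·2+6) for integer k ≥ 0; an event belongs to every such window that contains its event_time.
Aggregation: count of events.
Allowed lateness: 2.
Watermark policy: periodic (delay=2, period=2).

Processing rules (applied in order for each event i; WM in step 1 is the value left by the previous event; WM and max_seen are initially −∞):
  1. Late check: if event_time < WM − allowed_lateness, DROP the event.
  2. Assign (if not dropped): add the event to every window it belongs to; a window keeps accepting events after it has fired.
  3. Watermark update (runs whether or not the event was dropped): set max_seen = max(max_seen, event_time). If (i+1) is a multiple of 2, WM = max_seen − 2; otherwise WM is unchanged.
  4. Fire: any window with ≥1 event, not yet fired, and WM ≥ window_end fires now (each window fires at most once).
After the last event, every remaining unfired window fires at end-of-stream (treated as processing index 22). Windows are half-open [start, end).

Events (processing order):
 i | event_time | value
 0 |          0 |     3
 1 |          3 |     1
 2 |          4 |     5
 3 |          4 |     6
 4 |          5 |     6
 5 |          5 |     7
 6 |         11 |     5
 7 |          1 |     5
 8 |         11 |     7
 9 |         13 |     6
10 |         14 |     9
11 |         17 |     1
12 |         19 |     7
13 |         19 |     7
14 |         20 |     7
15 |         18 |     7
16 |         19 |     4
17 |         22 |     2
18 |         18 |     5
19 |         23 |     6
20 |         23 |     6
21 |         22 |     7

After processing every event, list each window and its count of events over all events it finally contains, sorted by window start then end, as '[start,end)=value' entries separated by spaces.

i=0 t=0 v=3: → [0,6); WM=−∞
i=1 t=3 v=1: → [2,8),[0,6); WM=1
i=2 t=4 v=5: → [4,10),[2,8),[0,6); WM=1
i=3 t=4 v=6: → [4,10),[2,8),[0,6); WM=2
i=4 t=5 v=6: → [4,10),[2,8),[0,6); WM=2
i=5 t=5 v=7: → [4,10),[2,8),[0,6); WM=3
i=6 t=11 v=5: → [10,16),[8,14),[6,12); WM=3
i=7 t=1 v=5: → [0,6); WM=9; [0,6) fires=7 [2,8) fires=5
i=8 t=11 v=7: → [10,16),[8,14),[6,12); WM=9
i=9 t=13 v=6: → [12,18),[10,16),[8,14); WM=11; [4,10) fires=4
i=10 t=14 v=9: → [14,20),[12,18),[10,16); WM=11
i=11 t=17 v=1: → [16,22),[14,20),[12,18); WM=15; [6,12) fires=2 [8,14) fires=3
i=12 t=19 v=7: → [18,24),[16,22),[14,20); WM=15
i=13 t=19 v=7: → [18,24),[16,22),[14,20); WM=17; [10,16) fires=4
i=14 t=20 v=7: → [20,26),[18,24),[16,22); WM=17
i=15 t=18 v=7: → [18,24),[16,22),[14,20); WM=18; [12,18) fires=3
i=16 t=19 v=4: → [18,24),[16,22),[14,20); WM=18
i=17 t=22 v=2: → [22,28),[20,26),[18,24); WM=20; [14,20) fires=6
i=18 t=18 v=5: → [18,24),[16,22),[14,20); WM=20
i=19 t=23 v=6: → [22,28),[20,26),[18,24); WM=21
i=20 t=23 v=6: → [22,28),[20,26),[18,24); WM=21
i=21 t=22 v=7: → [22,28),[20,26),[18,24); WM=21

[0,6)=7 [2,8)=5 [4,10)=4 [6,12)=2 [8,14)=3 [10,16)=4 [12,18)=3 [14,20)=7 [16,22)=7 [18,24)=10 [20,26)=5 [22,28)=4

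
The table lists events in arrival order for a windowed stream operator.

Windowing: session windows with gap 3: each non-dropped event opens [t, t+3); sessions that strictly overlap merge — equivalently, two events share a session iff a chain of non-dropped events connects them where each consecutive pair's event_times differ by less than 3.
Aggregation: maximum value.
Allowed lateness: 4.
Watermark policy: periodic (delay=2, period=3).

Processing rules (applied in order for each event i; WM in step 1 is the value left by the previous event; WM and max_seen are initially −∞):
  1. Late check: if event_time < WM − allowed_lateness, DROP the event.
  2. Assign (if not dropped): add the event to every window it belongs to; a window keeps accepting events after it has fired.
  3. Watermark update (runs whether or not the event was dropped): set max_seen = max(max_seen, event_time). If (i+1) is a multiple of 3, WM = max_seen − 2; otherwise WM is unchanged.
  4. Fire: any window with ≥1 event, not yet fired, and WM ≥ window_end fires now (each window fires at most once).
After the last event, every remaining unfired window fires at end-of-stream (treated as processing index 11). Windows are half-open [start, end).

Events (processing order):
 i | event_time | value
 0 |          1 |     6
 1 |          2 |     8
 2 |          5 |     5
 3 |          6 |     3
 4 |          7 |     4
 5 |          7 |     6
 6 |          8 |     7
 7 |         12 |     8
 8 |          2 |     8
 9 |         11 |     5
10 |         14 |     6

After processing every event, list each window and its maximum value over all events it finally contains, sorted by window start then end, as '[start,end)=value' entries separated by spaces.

[1,5)=8 [5,11)=7 [11,17)=8

i=0 t=1 v=6: → [1,4); WM=−∞
i=1 t=2 v=8: → [1,5); WM=−∞
i=2 t=5 v=5: → [5,8); WM=3
i=3 t=6 v=3: → [5,9); WM=3
i=4 t=7 v=4: → [5,10); WM=3
i=5 t=7 v=6: → [5,10); WM=5
i=6 t=8 v=7: → [5,11); WM=5
i=7 t=12 v=8: → [12,15); WM=5
i=8 t=2 v=8: → [1,5); WM=10
i=9 t=11 v=5: → [11,15); WM=10
i=10 t=14 v=6: → [11,17); WM=10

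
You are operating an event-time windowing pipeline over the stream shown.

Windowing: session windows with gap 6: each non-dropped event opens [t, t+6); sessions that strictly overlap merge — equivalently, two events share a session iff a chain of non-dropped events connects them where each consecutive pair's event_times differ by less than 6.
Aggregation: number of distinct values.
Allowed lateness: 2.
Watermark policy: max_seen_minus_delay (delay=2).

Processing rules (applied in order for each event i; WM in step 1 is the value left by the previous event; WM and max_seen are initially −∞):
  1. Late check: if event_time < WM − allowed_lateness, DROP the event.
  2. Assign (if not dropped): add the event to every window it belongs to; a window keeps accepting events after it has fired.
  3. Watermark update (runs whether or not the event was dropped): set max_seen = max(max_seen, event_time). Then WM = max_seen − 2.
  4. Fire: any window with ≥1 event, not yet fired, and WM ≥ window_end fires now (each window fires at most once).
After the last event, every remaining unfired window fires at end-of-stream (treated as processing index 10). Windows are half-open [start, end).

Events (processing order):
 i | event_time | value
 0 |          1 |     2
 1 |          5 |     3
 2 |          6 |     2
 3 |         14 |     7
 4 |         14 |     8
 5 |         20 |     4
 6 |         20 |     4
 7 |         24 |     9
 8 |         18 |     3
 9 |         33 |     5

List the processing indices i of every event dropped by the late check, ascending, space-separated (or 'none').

8

i=0 t=1 v=2: → [1,7); WM=-1
i=1 t=5 v=3: → [1,11); WM=3
i=2 t=6 v=2: → [1,12); WM=4
i=3 t=14 v=7: → [14,20); WM=12
i=4 t=14 v=8: → [14,20); WM=12
i=5 t=20 v=4: → [20,26); WM=18
i=6 t=20 v=4: → [20,26); WM=18
i=7 t=24 v=9: → [20,30); WM=22
i=8 t=18 v=3: DROP (t<22-2); WM=22
i=9 t=33 v=5: → [33,39); WM=31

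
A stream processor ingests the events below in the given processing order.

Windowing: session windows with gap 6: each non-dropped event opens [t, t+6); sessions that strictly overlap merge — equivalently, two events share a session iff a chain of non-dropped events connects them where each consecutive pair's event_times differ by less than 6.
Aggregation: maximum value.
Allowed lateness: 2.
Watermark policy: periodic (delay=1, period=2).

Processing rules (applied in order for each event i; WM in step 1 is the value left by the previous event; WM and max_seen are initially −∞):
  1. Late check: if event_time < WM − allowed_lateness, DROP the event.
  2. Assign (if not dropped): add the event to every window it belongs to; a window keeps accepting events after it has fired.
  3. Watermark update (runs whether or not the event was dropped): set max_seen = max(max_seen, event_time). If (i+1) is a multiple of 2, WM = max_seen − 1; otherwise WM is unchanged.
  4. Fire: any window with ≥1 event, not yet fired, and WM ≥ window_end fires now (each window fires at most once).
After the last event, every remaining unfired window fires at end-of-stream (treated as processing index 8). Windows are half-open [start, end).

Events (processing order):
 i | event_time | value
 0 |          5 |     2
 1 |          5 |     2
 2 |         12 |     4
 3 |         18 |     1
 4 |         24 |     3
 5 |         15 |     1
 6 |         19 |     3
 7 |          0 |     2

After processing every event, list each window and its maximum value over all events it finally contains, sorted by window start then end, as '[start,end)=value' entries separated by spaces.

[5,11)=2 [12,24)=4 [24,30)=3

i=0 t=5 v=2: → [5,11); WM=−∞
i=1 t=5 v=2: → [5,11); WM=4
i=2 t=12 v=4: → [12,18); WM=4
i=3 t=18 v=1: → [18,24); WM=17
i=4 t=24 v=3: → [24,30); WM=17
i=5 t=15 v=1: → [12,24); WM=23
i=6 t=19 v=3: DROP (t<23-2); WM=23
i=7 t=0 v=2: DROP (t<23-2); WM=23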